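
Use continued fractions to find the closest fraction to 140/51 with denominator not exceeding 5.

Expand x = 140/51 as a continued fraction with the Euclidean algorithm:
  140 = 2*51 + 38, so a_0 = 2.
  51 = 1*38 + 13, so a_1 = 1.
  38 = 2*13 + 12, so a_2 = 2.
  13 = 1*12 + 1, so a_3 = 1.
  12 = 12*1 + 0, so a_4 = 12.
so x = [2; 1, 2, 1, 12].
Convergents (p_i = a_i*p_{i-1} + p_{i-2}, q_i = a_i*q_{i-1} + q_{i-2} with p_{-2}=0, p_{-1}=1, q_{-2}=1, q_{-1}=0), until the denominator exceeds 5:
  i=0: a_0=2, p_0 = 2*1 + 0 = 2, q_0 = 2*0 + 1 = 1.
  i=1: a_1=1, p_1 = 1*2 + 1 = 3, q_1 = 1*1 + 0 = 1.
  i=2: a_2=2, p_2 = 2*3 + 2 = 8, q_2 = 2*1 + 1 = 3.
  i=3: a_3=1, p_3 = 1*8 + 3 = 11, q_3 = 1*3 + 1 = 4.
  i=4: a_4=12, p_4 = 12*11 + 8 = 140, q_4 = 12*4 + 3 = 51.
q_4 = 51 > 5, so the last convergent with denominator <= 5 is p_3/q_3 = 11/4.
The closest fraction with denominator <= 5 is either p_3/q_3 or the intermediate fraction (k*p_3 + p_2)/(k*q_3 + q_2) with the largest k >= 1 whose denominator stays <= 5; these approach x as k grows, and every other convergent or intermediate fraction in range is farther away.
Largest k: floor((5 - q_2)/q_3) = floor((5 - 3)/4) = 0.
Since k = 0, no intermediate fraction beyond p_3/q_3 has denominator <= 5, so the convergent 11/4 is the closest (its error is |140*4 - 11*51|/(51*4) = 1/204).

11/4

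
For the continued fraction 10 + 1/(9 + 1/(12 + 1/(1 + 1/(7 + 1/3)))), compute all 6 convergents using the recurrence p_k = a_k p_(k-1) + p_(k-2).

10/1, 91/9, 1102/109, 1193/118, 9453/935, 29552/2923

Using the convergent recurrence p_i = a_i*p_{i-1} + p_{i-2}, q_i = a_i*q_{i-1} + q_{i-2} with p_{-2}=0, p_{-1}=1, q_{-2}=1, q_{-1}=0:
  i=0: a_0=10, p_0 = 10*1 + 0 = 10, q_0 = 10*0 + 1 = 1.
  i=1: a_1=9, p_1 = 9*10 + 1 = 91, q_1 = 9*1 + 0 = 9.
  i=2: a_2=12, p_2 = 12*91 + 10 = 1102, q_2 = 12*9 + 1 = 109.
  i=3: a_3=1, p_3 = 1*1102 + 91 = 1193, q_3 = 1*109 + 9 = 118.
  i=4: a_4=7, p_4 = 7*1193 + 1102 = 9453, q_4 = 7*118 + 109 = 935.
  i=5: a_5=3, p_5 = 3*9453 + 1193 = 29552, q_5 = 3*935 + 118 = 2923.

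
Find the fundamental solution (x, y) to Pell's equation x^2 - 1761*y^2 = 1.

(x, y) = (1175, 28)

First expand sqrt(1761) as a continued fraction. With x_i = (sqrt(1761) + m_i)/d_i and (m_0, d_0) = (0, 1): a_0 = floor(sqrt(1761)) = 41, since 41^2 = 1681 <= 1761 < 1764 = 42^2.
Iterate m_{i+1} = d_i*a_i - m_i, d_{i+1} = (1761 - m_{i+1}^2)/d_i, a_{i+1} = floor((a_0 + m_{i+1})/d_{i+1}):
  m_1 = 1*41 - 0 = 41, d_1 = (1761 - 41^2)/1 = 80/1 = 80, a_1 = floor((41 + 41)/80) = 1.
  m_2 = 80*1 - 41 = 39, d_2 = (1761 - 39^2)/80 = 240/80 = 3, a_2 = floor((41 + 39)/3) = 26.
  m_3 = 3*26 - 39 = 39, d_3 = (1761 - 39^2)/3 = 240/3 = 80, a_3 = floor((41 + 39)/80) = 1.
  m_4 = 80*1 - 39 = 41, d_4 = (1761 - 41^2)/80 = 80/80 = 1, a_4 = floor((41 + 41)/1) = 82.
  m_5 = 1*82 - 41 = 41, d_5 = (1761 - 41^2)/1 = 80/1 = 80: (m_5, d_5) = (m_1, d_1) = (41, 80), so from here the quotients repeat a_1, ..., a_4; the period length is 4.
So sqrt(1761) = [41; (1, 26, 1, 82)] with period length k = 4.
k is even, so the fundamental solution of x^2 - 1761y^2 = 1 is (p_{k-1}, q_{k-1}) = (p_3, q_3); compute convergents through index 3.
Convergents (p_i = a_i*p_{i-1} + p_{i-2}, q_i = a_i*q_{i-1} + q_{i-2} with p_{-2}=0, p_{-1}=1, q_{-2}=1, q_{-1}=0):
  i=0: a_0=41, p_0 = 41*1 + 0 = 41, q_0 = 41*0 + 1 = 1.
  i=1: a_1=1, p_1 = 1*41 + 1 = 42, q_1 = 1*1 + 0 = 1.
  i=2: a_2=26, p_2 = 26*42 + 41 = 1133, q_2 = 26*1 + 1 = 27.
  i=3: a_3=1, p_3 = 1*1133 + 42 = 1175, q_3 = 1*27 + 1 = 28.
Check: 1175^2 - 1761*28^2 = 1380625 - 1380624 = 1, so (x, y) = (1175, 28) solves the equation, and by the theorem it is the least positive solution.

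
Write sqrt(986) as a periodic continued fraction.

Write x_i = (sqrt(986) + m_i)/d_i with (m_0, d_0) = (0, 1). a_0 = floor(sqrt(986)) = 31, since 31^2 = 961 <= 986 < 1024 = 32^2.
Iterate m_{i+1} = d_i*a_i - m_i, d_{i+1} = (986 - m_{i+1}^2)/d_i, a_{i+1} = floor((a_0 + m_{i+1})/d_{i+1}):
  m_1 = 1*31 - 0 = 31, d_1 = (986 - 31^2)/1 = 25/1 = 25, a_1 = floor((31 + 31)/25) = 2.
  m_2 = 25*2 - 31 = 19, d_2 = (986 - 19^2)/25 = 625/25 = 25, a_2 = floor((31 + 19)/25) = 2.
  m_3 = 25*2 - 19 = 31, d_3 = (986 - 31^2)/25 = 25/25 = 1, a_3 = floor((31 + 31)/1) = 62.
  m_4 = 1*62 - 31 = 31, d_4 = (986 - 31^2)/1 = 25/1 = 25: (m_4, d_4) = (m_1, d_1) = (31, 25), so from here the quotients repeat a_1, ..., a_3; the period length is 3.
Hence the expansion of sqrt(986) is a_0 = 31 followed by the repeating block 2, 2, 62 (period 3).

[31; (2, 2, 62)]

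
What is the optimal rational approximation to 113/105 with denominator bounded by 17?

Expand x = 113/105 as a continued fraction with the Euclidean algorithm:
  113 = 1*105 + 8, so a_0 = 1.
  105 = 13*8 + 1, so a_1 = 13.
  8 = 8*1 + 0, so a_2 = 8.
so x = [1; 13, 8].
Convergents (p_i = a_i*p_{i-1} + p_{i-2}, q_i = a_i*q_{i-1} + q_{i-2} with p_{-2}=0, p_{-1}=1, q_{-2}=1, q_{-1}=0), until the denominator exceeds 17:
  i=0: a_0=1, p_0 = 1*1 + 0 = 1, q_0 = 1*0 + 1 = 1.
  i=1: a_1=13, p_1 = 13*1 + 1 = 14, q_1 = 13*1 + 0 = 13.
  i=2: a_2=8, p_2 = 8*14 + 1 = 113, q_2 = 8*13 + 1 = 105.
q_2 = 105 > 17, so the last convergent with denominator <= 17 is p_1/q_1 = 14/13.
The closest fraction with denominator <= 17 is either p_1/q_1 or the intermediate fraction (k*p_1 + p_0)/(k*q_1 + q_0) with the largest k >= 1 whose denominator stays <= 17; these approach x as k grows, and every other convergent or intermediate fraction in range is farther away.
Largest k: floor((17 - q_0)/q_1) = floor((17 - 1)/13) = 1.
That gives (1*14 + 1)/(1*13 + 1) = 15/14.
Compare the errors: |x - 14/13| = |113*13 - 14*105|/(105*13) = 1/1365, and |x - 15/14| = |113*14 - 15*105|/(105*14) = 7/1470.
Cross-multiplying, 1*1470 = 1470 < 9555 = 7*1365, so 1/1365 is smaller: the convergent 14/13 is closer to x than 15/14.

14/13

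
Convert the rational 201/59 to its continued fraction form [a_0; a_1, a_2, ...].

Run the Euclidean algorithm on 201 and 59; the successive quotients are the partial quotients a_0, a_1, ... (each step inverts the fractional part left over by the previous one):
  201 = 3*59 + 24, so a_0 = 3.
  59 = 2*24 + 11, so a_1 = 2.
  24 = 2*11 + 2, so a_2 = 2.
  11 = 5*2 + 1, so a_3 = 5.
  2 = 2*1 + 0, so a_4 = 2.
The remainder reaches 0 after 5 divisions, so the expansion has 5 partial quotients, read off in order.

[3; 2, 2, 5, 2]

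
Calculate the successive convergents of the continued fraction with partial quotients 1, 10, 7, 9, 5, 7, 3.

1/1, 11/10, 78/71, 713/649, 3643/3316, 26214/23861, 82285/74899

Using the convergent recurrence p_i = a_i*p_{i-1} + p_{i-2}, q_i = a_i*q_{i-1} + q_{i-2} with p_{-2}=0, p_{-1}=1, q_{-2}=1, q_{-1}=0:
  i=0: a_0=1, p_0 = 1*1 + 0 = 1, q_0 = 1*0 + 1 = 1.
  i=1: a_1=10, p_1 = 10*1 + 1 = 11, q_1 = 10*1 + 0 = 10.
  i=2: a_2=7, p_2 = 7*11 + 1 = 78, q_2 = 7*10 + 1 = 71.
  i=3: a_3=9, p_3 = 9*78 + 11 = 713, q_3 = 9*71 + 10 = 649.
  i=4: a_4=5, p_4 = 5*713 + 78 = 3643, q_4 = 5*649 + 71 = 3316.
  i=5: a_5=7, p_5 = 7*3643 + 713 = 26214, q_5 = 7*3316 + 649 = 23861.
  i=6: a_6=3, p_6 = 3*26214 + 3643 = 82285, q_6 = 3*23861 + 3316 = 74899.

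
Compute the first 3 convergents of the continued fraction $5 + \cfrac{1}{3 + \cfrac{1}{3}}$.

5/1, 16/3, 53/10

Using the convergent recurrence p_i = a_i*p_{i-1} + p_{i-2}, q_i = a_i*q_{i-1} + q_{i-2} with p_{-2}=0, p_{-1}=1, q_{-2}=1, q_{-1}=0:
  i=0: a_0=5, p_0 = 5*1 + 0 = 5, q_0 = 5*0 + 1 = 1.
  i=1: a_1=3, p_1 = 3*5 + 1 = 16, q_1 = 3*1 + 0 = 3.
  i=2: a_2=3, p_2 = 3*16 + 5 = 53, q_2 = 3*3 + 1 = 10.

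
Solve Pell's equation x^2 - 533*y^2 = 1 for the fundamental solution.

First expand sqrt(533) as a continued fraction. With x_i = (sqrt(533) + m_i)/d_i and (m_0, d_0) = (0, 1): a_0 = floor(sqrt(533)) = 23, since 23^2 = 529 <= 533 < 576 = 24^2.
Iterate m_{i+1} = d_i*a_i - m_i, d_{i+1} = (533 - m_{i+1}^2)/d_i, a_{i+1} = floor((a_0 + m_{i+1})/d_{i+1}):
  m_1 = 1*23 - 0 = 23, d_1 = (533 - 23^2)/1 = 4/1 = 4, a_1 = floor((23 + 23)/4) = 11.
  m_2 = 4*11 - 23 = 21, d_2 = (533 - 21^2)/4 = 92/4 = 23, a_2 = floor((23 + 21)/23) = 1.
  m_3 = 23*1 - 21 = 2, d_3 = (533 - 2^2)/23 = 529/23 = 23, a_3 = floor((23 + 2)/23) = 1.
  m_4 = 23*1 - 2 = 21, d_4 = (533 - 21^2)/23 = 92/23 = 4, a_4 = floor((23 + 21)/4) = 11.
  m_5 = 4*11 - 21 = 23, d_5 = (533 - 23^2)/4 = 4/4 = 1, a_5 = floor((23 + 23)/1) = 46.
  m_6 = 1*46 - 23 = 23, d_6 = (533 - 23^2)/1 = 4/1 = 4: (m_6, d_6) = (m_1, d_1) = (23, 4), so from here the quotients repeat a_1, ..., a_5; the period length is 5.
So sqrt(533) = [23; (11, 1, 1, 11, 46)] with period length k = 5.
k is odd, so (p_{k-1}, q_{k-1}) only solves x^2 - 533y^2 = -1 and the fundamental solution of x^2 - 533y^2 = 1 is (p_{2k-1}, q_{2k-1}) = (p_9, q_9); compute convergents through index 9, running through the period twice.
Convergents (p_i = a_i*p_{i-1} + p_{i-2}, q_i = a_i*q_{i-1} + q_{i-2} with p_{-2}=0, p_{-1}=1, q_{-2}=1, q_{-1}=0):
  i=0: a_0=23, p_0 = 23*1 + 0 = 23, q_0 = 23*0 + 1 = 1.
  i=1: a_1=11, p_1 = 11*23 + 1 = 254, q_1 = 11*1 + 0 = 11.
  i=2: a_2=1, p_2 = 1*254 + 23 = 277, q_2 = 1*11 + 1 = 12.
  i=3: a_3=1, p_3 = 1*277 + 254 = 531, q_3 = 1*12 + 11 = 23.
  i=4: a_4=11, p_4 = 11*531 + 277 = 6118, q_4 = 11*23 + 12 = 265.
  i=5: a_5=46, p_5 = 46*6118 + 531 = 281959, q_5 = 46*265 + 23 = 12213.
  i=6: a_6=11, p_6 = 11*281959 + 6118 = 3107667, q_6 = 11*12213 + 265 = 134608.
  i=7: a_7=1, p_7 = 1*3107667 + 281959 = 3389626, q_7 = 1*134608 + 12213 = 146821.
  i=8: a_8=1, p_8 = 1*3389626 + 3107667 = 6497293, q_8 = 1*146821 + 134608 = 281429.
  i=9: a_9=11, p_9 = 11*6497293 + 3389626 = 74859849, q_9 = 11*281429 + 146821 = 3242540.
Indeed p_4^2 - 533*q_4^2 = 37429924 - 37429925 = -1, not +1.
Check: 74859849^2 - 533*3242540^2 = 5603996992302801 - 5603996992302800 = 1, so (x, y) = (74859849, 3242540) solves the equation, and by the theorem it is the least positive solution.

(x, y) = (74859849, 3242540)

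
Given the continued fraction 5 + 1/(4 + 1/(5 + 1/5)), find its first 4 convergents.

Using the convergent recurrence p_i = a_i*p_{i-1} + p_{i-2}, q_i = a_i*q_{i-1} + q_{i-2} with p_{-2}=0, p_{-1}=1, q_{-2}=1, q_{-1}=0:
  i=0: a_0=5, p_0 = 5*1 + 0 = 5, q_0 = 5*0 + 1 = 1.
  i=1: a_1=4, p_1 = 4*5 + 1 = 21, q_1 = 4*1 + 0 = 4.
  i=2: a_2=5, p_2 = 5*21 + 5 = 110, q_2 = 5*4 + 1 = 21.
  i=3: a_3=5, p_3 = 5*110 + 21 = 571, q_3 = 5*21 + 4 = 109.

5/1, 21/4, 110/21, 571/109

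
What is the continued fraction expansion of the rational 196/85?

Run the Euclidean algorithm on 196 and 85; the successive quotients are the partial quotients a_0, a_1, ... (each step inverts the fractional part left over by the previous one):
  196 = 2*85 + 26, so a_0 = 2.
  85 = 3*26 + 7, so a_1 = 3.
  26 = 3*7 + 5, so a_2 = 3.
  7 = 1*5 + 2, so a_3 = 1.
  5 = 2*2 + 1, so a_4 = 2.
  2 = 2*1 + 0, so a_5 = 2.
The remainder reaches 0 after 6 divisions, so the expansion has 6 partial quotients, read off in order.

[2; 3, 3, 1, 2, 2]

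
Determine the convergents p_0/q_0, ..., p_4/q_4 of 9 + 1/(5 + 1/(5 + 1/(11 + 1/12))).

9/1, 46/5, 239/26, 2675/291, 32339/3518

Using the convergent recurrence p_i = a_i*p_{i-1} + p_{i-2}, q_i = a_i*q_{i-1} + q_{i-2} with p_{-2}=0, p_{-1}=1, q_{-2}=1, q_{-1}=0:
  i=0: a_0=9, p_0 = 9*1 + 0 = 9, q_0 = 9*0 + 1 = 1.
  i=1: a_1=5, p_1 = 5*9 + 1 = 46, q_1 = 5*1 + 0 = 5.
  i=2: a_2=5, p_2 = 5*46 + 9 = 239, q_2 = 5*5 + 1 = 26.
  i=3: a_3=11, p_3 = 11*239 + 46 = 2675, q_3 = 11*26 + 5 = 291.
  i=4: a_4=12, p_4 = 12*2675 + 239 = 32339, q_4 = 12*291 + 26 = 3518.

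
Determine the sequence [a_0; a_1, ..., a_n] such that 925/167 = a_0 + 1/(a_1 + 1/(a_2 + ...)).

Run the Euclidean algorithm on 925 and 167; the successive quotients are the partial quotients a_0, a_1, ... (each step inverts the fractional part left over by the previous one):
  925 = 5*167 + 90, so a_0 = 5.
  167 = 1*90 + 77, so a_1 = 1.
  90 = 1*77 + 13, so a_2 = 1.
  77 = 5*13 + 12, so a_3 = 5.
  13 = 1*12 + 1, so a_4 = 1.
  12 = 12*1 + 0, so a_5 = 12.
The remainder reaches 0 after 6 divisions, so the expansion has 6 partial quotients, read off in order.

[5; 1, 1, 5, 1, 12]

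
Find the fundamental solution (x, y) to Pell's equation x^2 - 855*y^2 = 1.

First expand sqrt(855) as a continued fraction. With x_i = (sqrt(855) + m_i)/d_i and (m_0, d_0) = (0, 1): a_0 = floor(sqrt(855)) = 29, since 29^2 = 841 <= 855 < 900 = 30^2.
Iterate m_{i+1} = d_i*a_i - m_i, d_{i+1} = (855 - m_{i+1}^2)/d_i, a_{i+1} = floor((a_0 + m_{i+1})/d_{i+1}):
  m_1 = 1*29 - 0 = 29, d_1 = (855 - 29^2)/1 = 14/1 = 14, a_1 = floor((29 + 29)/14) = 4.
  m_2 = 14*4 - 29 = 27, d_2 = (855 - 27^2)/14 = 126/14 = 9, a_2 = floor((29 + 27)/9) = 6.
  m_3 = 9*6 - 27 = 27, d_3 = (855 - 27^2)/9 = 126/9 = 14, a_3 = floor((29 + 27)/14) = 4.
  m_4 = 14*4 - 27 = 29, d_4 = (855 - 29^2)/14 = 14/14 = 1, a_4 = floor((29 + 29)/1) = 58.
  m_5 = 1*58 - 29 = 29, d_5 = (855 - 29^2)/1 = 14/1 = 14: (m_5, d_5) = (m_1, d_1) = (29, 14), so from here the quotients repeat a_1, ..., a_4; the period length is 4.
So sqrt(855) = [29; (4, 6, 4, 58)] with period length k = 4.
k is even, so the fundamental solution of x^2 - 855y^2 = 1 is (p_{k-1}, q_{k-1}) = (p_3, q_3); compute convergents through index 3.
Convergents (p_i = a_i*p_{i-1} + p_{i-2}, q_i = a_i*q_{i-1} + q_{i-2} with p_{-2}=0, p_{-1}=1, q_{-2}=1, q_{-1}=0):
  i=0: a_0=29, p_0 = 29*1 + 0 = 29, q_0 = 29*0 + 1 = 1.
  i=1: a_1=4, p_1 = 4*29 + 1 = 117, q_1 = 4*1 + 0 = 4.
  i=2: a_2=6, p_2 = 6*117 + 29 = 731, q_2 = 6*4 + 1 = 25.
  i=3: a_3=4, p_3 = 4*731 + 117 = 3041, q_3 = 4*25 + 4 = 104.
Check: 3041^2 - 855*104^2 = 9247681 - 9247680 = 1, so (x, y) = (3041, 104) solves the equation, and by the theorem it is the least positive solution.

(x, y) = (3041, 104)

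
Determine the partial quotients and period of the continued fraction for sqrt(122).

[11; (22)]

Write x_i = (sqrt(122) + m_i)/d_i with (m_0, d_0) = (0, 1). a_0 = floor(sqrt(122)) = 11, since 11^2 = 121 <= 122 < 144 = 12^2.
Iterate m_{i+1} = d_i*a_i - m_i, d_{i+1} = (122 - m_{i+1}^2)/d_i, a_{i+1} = floor((a_0 + m_{i+1})/d_{i+1}):
  m_1 = 1*11 - 0 = 11, d_1 = (122 - 11^2)/1 = 1/1 = 1, a_1 = floor((11 + 11)/1) = 22.
  m_2 = 1*22 - 11 = 11, d_2 = (122 - 11^2)/1 = 1/1 = 1: (m_2, d_2) = (m_1, d_1) = (11, 1), so from here the quotient a_1 repeats; the period length is 1.
Hence the expansion of sqrt(122) is a_0 = 11 followed by the repeating block 22 (period 1).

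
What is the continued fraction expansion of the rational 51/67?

[0; 1, 3, 5, 3]

Run the Euclidean algorithm on 51 and 67; the successive quotients are the partial quotients a_0, a_1, ... (each step inverts the fractional part left over by the previous one):
  51 = 0*67 + 51, so a_0 = 0.
  67 = 1*51 + 16, so a_1 = 1.
  51 = 3*16 + 3, so a_2 = 3.
  16 = 5*3 + 1, so a_3 = 5.
  3 = 3*1 + 0, so a_4 = 3.
The remainder reaches 0 after 5 divisions, so the expansion has 5 partial quotients, read off in order.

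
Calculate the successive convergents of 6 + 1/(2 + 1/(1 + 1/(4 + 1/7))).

6/1, 13/2, 19/3, 89/14, 642/101

Using the convergent recurrence p_i = a_i*p_{i-1} + p_{i-2}, q_i = a_i*q_{i-1} + q_{i-2} with p_{-2}=0, p_{-1}=1, q_{-2}=1, q_{-1}=0:
  i=0: a_0=6, p_0 = 6*1 + 0 = 6, q_0 = 6*0 + 1 = 1.
  i=1: a_1=2, p_1 = 2*6 + 1 = 13, q_1 = 2*1 + 0 = 2.
  i=2: a_2=1, p_2 = 1*13 + 6 = 19, q_2 = 1*2 + 1 = 3.
  i=3: a_3=4, p_3 = 4*19 + 13 = 89, q_3 = 4*3 + 2 = 14.
  i=4: a_4=7, p_4 = 7*89 + 19 = 642, q_4 = 7*14 + 3 = 101.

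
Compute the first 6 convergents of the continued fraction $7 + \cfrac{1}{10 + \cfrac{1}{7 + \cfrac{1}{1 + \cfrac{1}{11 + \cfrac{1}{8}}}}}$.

Using the convergent recurrence p_i = a_i*p_{i-1} + p_{i-2}, q_i = a_i*q_{i-1} + q_{i-2} with p_{-2}=0, p_{-1}=1, q_{-2}=1, q_{-1}=0:
  i=0: a_0=7, p_0 = 7*1 + 0 = 7, q_0 = 7*0 + 1 = 1.
  i=1: a_1=10, p_1 = 10*7 + 1 = 71, q_1 = 10*1 + 0 = 10.
  i=2: a_2=7, p_2 = 7*71 + 7 = 504, q_2 = 7*10 + 1 = 71.
  i=3: a_3=1, p_3 = 1*504 + 71 = 575, q_3 = 1*71 + 10 = 81.
  i=4: a_4=11, p_4 = 11*575 + 504 = 6829, q_4 = 11*81 + 71 = 962.
  i=5: a_5=8, p_5 = 8*6829 + 575 = 55207, q_5 = 8*962 + 81 = 7777.

7/1, 71/10, 504/71, 575/81, 6829/962, 55207/7777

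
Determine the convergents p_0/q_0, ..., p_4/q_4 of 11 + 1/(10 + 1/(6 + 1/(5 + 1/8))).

11/1, 111/10, 677/61, 3496/315, 28645/2581

Using the convergent recurrence p_i = a_i*p_{i-1} + p_{i-2}, q_i = a_i*q_{i-1} + q_{i-2} with p_{-2}=0, p_{-1}=1, q_{-2}=1, q_{-1}=0:
  i=0: a_0=11, p_0 = 11*1 + 0 = 11, q_0 = 11*0 + 1 = 1.
  i=1: a_1=10, p_1 = 10*11 + 1 = 111, q_1 = 10*1 + 0 = 10.
  i=2: a_2=6, p_2 = 6*111 + 11 = 677, q_2 = 6*10 + 1 = 61.
  i=3: a_3=5, p_3 = 5*677 + 111 = 3496, q_3 = 5*61 + 10 = 315.
  i=4: a_4=8, p_4 = 8*3496 + 677 = 28645, q_4 = 8*315 + 61 = 2581.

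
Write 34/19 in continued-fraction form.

[1; 1, 3, 1, 3]

Run the Euclidean algorithm on 34 and 19; the successive quotients are the partial quotients a_0, a_1, ... (each step inverts the fractional part left over by the previous one):
  34 = 1*19 + 15, so a_0 = 1.
  19 = 1*15 + 4, so a_1 = 1.
  15 = 3*4 + 3, so a_2 = 3.
  4 = 1*3 + 1, so a_3 = 1.
  3 = 3*1 + 0, so a_4 = 3.
The remainder reaches 0 after 5 divisions, so the expansion has 5 partial quotients, read off in order.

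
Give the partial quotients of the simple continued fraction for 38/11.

[3; 2, 5]

Run the Euclidean algorithm on 38 and 11; the successive quotients are the partial quotients a_0, a_1, ... (each step inverts the fractional part left over by the previous one):
  38 = 3*11 + 5, so a_0 = 3.
  11 = 2*5 + 1, so a_1 = 2.
  5 = 5*1 + 0, so a_2 = 5.
The remainder reaches 0 after 3 divisions, so the expansion has 3 partial quotients, read off in order.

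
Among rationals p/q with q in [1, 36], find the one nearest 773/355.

Expand x = 773/355 as a continued fraction with the Euclidean algorithm:
  773 = 2*355 + 63, so a_0 = 2.
  355 = 5*63 + 40, so a_1 = 5.
  63 = 1*40 + 23, so a_2 = 1.
  40 = 1*23 + 17, so a_3 = 1.
  23 = 1*17 + 6, so a_4 = 1.
  17 = 2*6 + 5, so a_5 = 2.
  6 = 1*5 + 1, so a_6 = 1.
  5 = 5*1 + 0, so a_7 = 5.
so x = [2; 5, 1, 1, 1, 2, 1, 5].
Convergents (p_i = a_i*p_{i-1} + p_{i-2}, q_i = a_i*q_{i-1} + q_{i-2} with p_{-2}=0, p_{-1}=1, q_{-2}=1, q_{-1}=0), until the denominator exceeds 36:
  i=0: a_0=2, p_0 = 2*1 + 0 = 2, q_0 = 2*0 + 1 = 1.
  i=1: a_1=5, p_1 = 5*2 + 1 = 11, q_1 = 5*1 + 0 = 5.
  i=2: a_2=1, p_2 = 1*11 + 2 = 13, q_2 = 1*5 + 1 = 6.
  i=3: a_3=1, p_3 = 1*13 + 11 = 24, q_3 = 1*6 + 5 = 11.
  i=4: a_4=1, p_4 = 1*24 + 13 = 37, q_4 = 1*11 + 6 = 17.
  i=5: a_5=2, p_5 = 2*37 + 24 = 98, q_5 = 2*17 + 11 = 45.
q_5 = 45 > 36, so the last convergent with denominator <= 36 is p_4/q_4 = 37/17.
The closest fraction with denominator <= 36 is either p_4/q_4 or the intermediate fraction (k*p_4 + p_3)/(k*q_4 + q_3) with the largest k >= 1 whose denominator stays <= 36; these approach x as k grows, and every other convergent or intermediate fraction in range is farther away.
Largest k: floor((36 - q_3)/q_4) = floor((36 - 11)/17) = 1.
That gives (1*37 + 24)/(1*17 + 11) = 61/28.
Compare the errors: |x - 37/17| = |773*17 - 37*355|/(355*17) = 6/6035, and |x - 61/28| = |773*28 - 61*355|/(355*28) = 11/9940.
Cross-multiplying, 6*9940 = 59640 < 66385 = 11*6035, so 6/6035 is smaller: the convergent 37/17 is closer to x than 61/28.

37/17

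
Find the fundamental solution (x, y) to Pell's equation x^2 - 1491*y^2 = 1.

(x, y) = (68230, 1767)

First expand sqrt(1491) as a continued fraction. With x_i = (sqrt(1491) + m_i)/d_i and (m_0, d_0) = (0, 1): a_0 = floor(sqrt(1491)) = 38, since 38^2 = 1444 <= 1491 < 1521 = 39^2.
Iterate m_{i+1} = d_i*a_i - m_i, d_{i+1} = (1491 - m_{i+1}^2)/d_i, a_{i+1} = floor((a_0 + m_{i+1})/d_{i+1}):
  m_1 = 1*38 - 0 = 38, d_1 = (1491 - 38^2)/1 = 47/1 = 47, a_1 = floor((38 + 38)/47) = 1.
  m_2 = 47*1 - 38 = 9, d_2 = (1491 - 9^2)/47 = 1410/47 = 30, a_2 = floor((38 + 9)/30) = 1.
  m_3 = 30*1 - 9 = 21, d_3 = (1491 - 21^2)/30 = 1050/30 = 35, a_3 = floor((38 + 21)/35) = 1.
  m_4 = 35*1 - 21 = 14, d_4 = (1491 - 14^2)/35 = 1295/35 = 37, a_4 = floor((38 + 14)/37) = 1.
  m_5 = 37*1 - 14 = 23, d_5 = (1491 - 23^2)/37 = 962/37 = 26, a_5 = floor((38 + 23)/26) = 2.
  m_6 = 26*2 - 23 = 29, d_6 = (1491 - 29^2)/26 = 650/26 = 25, a_6 = floor((38 + 29)/25) = 2.
  m_7 = 25*2 - 29 = 21, d_7 = (1491 - 21^2)/25 = 1050/25 = 42, a_7 = floor((38 + 21)/42) = 1.
  m_8 = 42*1 - 21 = 21, d_8 = (1491 - 21^2)/42 = 1050/42 = 25, a_8 = floor((38 + 21)/25) = 2.
  m_9 = 25*2 - 21 = 29, d_9 = (1491 - 29^2)/25 = 650/25 = 26, a_9 = floor((38 + 29)/26) = 2.
  m_10 = 26*2 - 29 = 23, d_10 = (1491 - 23^2)/26 = 962/26 = 37, a_10 = floor((38 + 23)/37) = 1.
  m_11 = 37*1 - 23 = 14, d_11 = (1491 - 14^2)/37 = 1295/37 = 35, a_11 = floor((38 + 14)/35) = 1.
  m_12 = 35*1 - 14 = 21, d_12 = (1491 - 21^2)/35 = 1050/35 = 30, a_12 = floor((38 + 21)/30) = 1.
  m_13 = 30*1 - 21 = 9, d_13 = (1491 - 9^2)/30 = 1410/30 = 47, a_13 = floor((38 + 9)/47) = 1.
  m_14 = 47*1 - 9 = 38, d_14 = (1491 - 38^2)/47 = 47/47 = 1, a_14 = floor((38 + 38)/1) = 76.
  m_15 = 1*76 - 38 = 38, d_15 = (1491 - 38^2)/1 = 47/1 = 47: (m_15, d_15) = (m_1, d_1) = (38, 47), so from here the quotients repeat a_1, ..., a_14; the period length is 14.
So sqrt(1491) = [38; (1, 1, 1, 1, 2, 2, 1, 2, 2, 1, 1, 1, 1, 76)] with period length k = 14.
k is even, so the fundamental solution of x^2 - 1491y^2 = 1 is (p_{k-1}, q_{k-1}) = (p_13, q_13); compute convergents through index 13.
Convergents (p_i = a_i*p_{i-1} + p_{i-2}, q_i = a_i*q_{i-1} + q_{i-2} with p_{-2}=0, p_{-1}=1, q_{-2}=1, q_{-1}=0):
  i=0: a_0=38, p_0 = 38*1 + 0 = 38, q_0 = 38*0 + 1 = 1.
  i=1: a_1=1, p_1 = 1*38 + 1 = 39, q_1 = 1*1 + 0 = 1.
  i=2: a_2=1, p_2 = 1*39 + 38 = 77, q_2 = 1*1 + 1 = 2.
  i=3: a_3=1, p_3 = 1*77 + 39 = 116, q_3 = 1*2 + 1 = 3.
  i=4: a_4=1, p_4 = 1*116 + 77 = 193, q_4 = 1*3 + 2 = 5.
  i=5: a_5=2, p_5 = 2*193 + 116 = 502, q_5 = 2*5 + 3 = 13.
  i=6: a_6=2, p_6 = 2*502 + 193 = 1197, q_6 = 2*13 + 5 = 31.
  i=7: a_7=1, p_7 = 1*1197 + 502 = 1699, q_7 = 1*31 + 13 = 44.
  i=8: a_8=2, p_8 = 2*1699 + 1197 = 4595, q_8 = 2*44 + 31 = 119.
  i=9: a_9=2, p_9 = 2*4595 + 1699 = 10889, q_9 = 2*119 + 44 = 282.
  i=10: a_10=1, p_10 = 1*10889 + 4595 = 15484, q_10 = 1*282 + 119 = 401.
  i=11: a_11=1, p_11 = 1*15484 + 10889 = 26373, q_11 = 1*401 + 282 = 683.
  i=12: a_12=1, p_12 = 1*26373 + 15484 = 41857, q_12 = 1*683 + 401 = 1084.
  i=13: a_13=1, p_13 = 1*41857 + 26373 = 68230, q_13 = 1*1084 + 683 = 1767.
Check: 68230^2 - 1491*1767^2 = 4655332900 - 4655332899 = 1, so (x, y) = (68230, 1767) solves the equation, and by the theorem it is the least positive solution.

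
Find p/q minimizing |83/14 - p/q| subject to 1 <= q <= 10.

Expand x = 83/14 as a continued fraction with the Euclidean algorithm:
  83 = 5*14 + 13, so a_0 = 5.
  14 = 1*13 + 1, so a_1 = 1.
  13 = 13*1 + 0, so a_2 = 13.
so x = [5; 1, 13].
Convergents (p_i = a_i*p_{i-1} + p_{i-2}, q_i = a_i*q_{i-1} + q_{i-2} with p_{-2}=0, p_{-1}=1, q_{-2}=1, q_{-1}=0), until the denominator exceeds 10:
  i=0: a_0=5, p_0 = 5*1 + 0 = 5, q_0 = 5*0 + 1 = 1.
  i=1: a_1=1, p_1 = 1*5 + 1 = 6, q_1 = 1*1 + 0 = 1.
  i=2: a_2=13, p_2 = 13*6 + 5 = 83, q_2 = 13*1 + 1 = 14.
q_2 = 14 > 10, so the last convergent with denominator <= 10 is p_1/q_1 = 6/1.
The closest fraction with denominator <= 10 is either p_1/q_1 or the intermediate fraction (k*p_1 + p_0)/(k*q_1 + q_0) with the largest k >= 1 whose denominator stays <= 10; these approach x as k grows, and every other convergent or intermediate fraction in range is farther away.
Largest k: floor((10 - q_0)/q_1) = floor((10 - 1)/1) = 9.
That gives (9*6 + 5)/(9*1 + 1) = 59/10.
Compare the errors: |x - 6/1| = |83*1 - 6*14|/(14*1) = 1/14, and |x - 59/10| = |83*10 - 59*14|/(14*10) = 4/140.
Cross-multiplying, 4*14 = 56 < 140 = 1*140, so 4/140 is smaller: the intermediate fraction 59/10 is closer to x than 6/1.

59/10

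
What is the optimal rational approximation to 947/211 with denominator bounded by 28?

121/27

Expand x = 947/211 as a continued fraction with the Euclidean algorithm:
  947 = 4*211 + 103, so a_0 = 4.
  211 = 2*103 + 5, so a_1 = 2.
  103 = 20*5 + 3, so a_2 = 20.
  5 = 1*3 + 2, so a_3 = 1.
  3 = 1*2 + 1, so a_4 = 1.
  2 = 2*1 + 0, so a_5 = 2.
so x = [4; 2, 20, 1, 1, 2].
Convergents (p_i = a_i*p_{i-1} + p_{i-2}, q_i = a_i*q_{i-1} + q_{i-2} with p_{-2}=0, p_{-1}=1, q_{-2}=1, q_{-1}=0), until the denominator exceeds 28:
  i=0: a_0=4, p_0 = 4*1 + 0 = 4, q_0 = 4*0 + 1 = 1.
  i=1: a_1=2, p_1 = 2*4 + 1 = 9, q_1 = 2*1 + 0 = 2.
  i=2: a_2=20, p_2 = 20*9 + 4 = 184, q_2 = 20*2 + 1 = 41.
q_2 = 41 > 28, so the last convergent with denominator <= 28 is p_1/q_1 = 9/2.
The closest fraction with denominator <= 28 is either p_1/q_1 or the intermediate fraction (k*p_1 + p_0)/(k*q_1 + q_0) with the largest k >= 1 whose denominator stays <= 28; these approach x as k grows, and every other convergent or intermediate fraction in range is farther away.
Largest k: floor((28 - q_0)/q_1) = floor((28 - 1)/2) = 13.
That gives (13*9 + 4)/(13*2 + 1) = 121/27.
Compare the errors: |x - 9/2| = |947*2 - 9*211|/(211*2) = 5/422, and |x - 121/27| = |947*27 - 121*211|/(211*27) = 38/5697.
Cross-multiplying, 38*422 = 16036 < 28485 = 5*5697, so 38/5697 is smaller: the intermediate fraction 121/27 is closer to x than 9/2.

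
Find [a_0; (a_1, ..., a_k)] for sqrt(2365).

[48; (1, 1, 1, 2, 2, 8, 2, 2, 1, 1, 1, 96)]

Write x_i = (sqrt(2365) + m_i)/d_i with (m_0, d_0) = (0, 1). a_0 = floor(sqrt(2365)) = 48, since 48^2 = 2304 <= 2365 < 2401 = 49^2.
Iterate m_{i+1} = d_i*a_i - m_i, d_{i+1} = (2365 - m_{i+1}^2)/d_i, a_{i+1} = floor((a_0 + m_{i+1})/d_{i+1}):
  m_1 = 1*48 - 0 = 48, d_1 = (2365 - 48^2)/1 = 61/1 = 61, a_1 = floor((48 + 48)/61) = 1.
  m_2 = 61*1 - 48 = 13, d_2 = (2365 - 13^2)/61 = 2196/61 = 36, a_2 = floor((48 + 13)/36) = 1.
  m_3 = 36*1 - 13 = 23, d_3 = (2365 - 23^2)/36 = 1836/36 = 51, a_3 = floor((48 + 23)/51) = 1.
  m_4 = 51*1 - 23 = 28, d_4 = (2365 - 28^2)/51 = 1581/51 = 31, a_4 = floor((48 + 28)/31) = 2.
  m_5 = 31*2 - 28 = 34, d_5 = (2365 - 34^2)/31 = 1209/31 = 39, a_5 = floor((48 + 34)/39) = 2.
  m_6 = 39*2 - 34 = 44, d_6 = (2365 - 44^2)/39 = 429/39 = 11, a_6 = floor((48 + 44)/11) = 8.
  m_7 = 11*8 - 44 = 44, d_7 = (2365 - 44^2)/11 = 429/11 = 39, a_7 = floor((48 + 44)/39) = 2.
  m_8 = 39*2 - 44 = 34, d_8 = (2365 - 34^2)/39 = 1209/39 = 31, a_8 = floor((48 + 34)/31) = 2.
  m_9 = 31*2 - 34 = 28, d_9 = (2365 - 28^2)/31 = 1581/31 = 51, a_9 = floor((48 + 28)/51) = 1.
  m_10 = 51*1 - 28 = 23, d_10 = (2365 - 23^2)/51 = 1836/51 = 36, a_10 = floor((48 + 23)/36) = 1.
  m_11 = 36*1 - 23 = 13, d_11 = (2365 - 13^2)/36 = 2196/36 = 61, a_11 = floor((48 + 13)/61) = 1.
  m_12 = 61*1 - 13 = 48, d_12 = (2365 - 48^2)/61 = 61/61 = 1, a_12 = floor((48 + 48)/1) = 96.
  m_13 = 1*96 - 48 = 48, d_13 = (2365 - 48^2)/1 = 61/1 = 61: (m_13, d_13) = (m_1, d_1) = (48, 61), so from here the quotients repeat a_1, ..., a_12; the period length is 12.
Hence the expansion of sqrt(2365) is a_0 = 48 followed by the repeating block 1, 1, 1, 2, 2, 8, 2, 2, 1, 1, 1, 96 (period 12).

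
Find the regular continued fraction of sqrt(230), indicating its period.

Write x_i = (sqrt(230) + m_i)/d_i with (m_0, d_0) = (0, 1). a_0 = floor(sqrt(230)) = 15, since 15^2 = 225 <= 230 < 256 = 16^2.
Iterate m_{i+1} = d_i*a_i - m_i, d_{i+1} = (230 - m_{i+1}^2)/d_i, a_{i+1} = floor((a_0 + m_{i+1})/d_{i+1}):
  m_1 = 1*15 - 0 = 15, d_1 = (230 - 15^2)/1 = 5/1 = 5, a_1 = floor((15 + 15)/5) = 6.
  m_2 = 5*6 - 15 = 15, d_2 = (230 - 15^2)/5 = 5/5 = 1, a_2 = floor((15 + 15)/1) = 30.
  m_3 = 1*30 - 15 = 15, d_3 = (230 - 15^2)/1 = 5/1 = 5: (m_3, d_3) = (m_1, d_1) = (15, 5), so from here the quotients repeat a_1, a_2; the period length is 2.
Hence the expansion of sqrt(230) is a_0 = 15 followed by the repeating block 6, 30 (period 2).

[15; (6, 30)]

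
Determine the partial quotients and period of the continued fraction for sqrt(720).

Write x_i = (sqrt(720) + m_i)/d_i with (m_0, d_0) = (0, 1). a_0 = floor(sqrt(720)) = 26, since 26^2 = 676 <= 720 < 729 = 27^2.
Iterate m_{i+1} = d_i*a_i - m_i, d_{i+1} = (720 - m_{i+1}^2)/d_i, a_{i+1} = floor((a_0 + m_{i+1})/d_{i+1}):
  m_1 = 1*26 - 0 = 26, d_1 = (720 - 26^2)/1 = 44/1 = 44, a_1 = floor((26 + 26)/44) = 1.
  m_2 = 44*1 - 26 = 18, d_2 = (720 - 18^2)/44 = 396/44 = 9, a_2 = floor((26 + 18)/9) = 4.
  m_3 = 9*4 - 18 = 18, d_3 = (720 - 18^2)/9 = 396/9 = 44, a_3 = floor((26 + 18)/44) = 1.
  m_4 = 44*1 - 18 = 26, d_4 = (720 - 26^2)/44 = 44/44 = 1, a_4 = floor((26 + 26)/1) = 52.
  m_5 = 1*52 - 26 = 26, d_5 = (720 - 26^2)/1 = 44/1 = 44: (m_5, d_5) = (m_1, d_1) = (26, 44), so from here the quotients repeat a_1, ..., a_4; the period length is 4.
Hence the expansion of sqrt(720) is a_0 = 26 followed by the repeating block 1, 4, 1, 52 (period 4).

[26; (1, 4, 1, 52)]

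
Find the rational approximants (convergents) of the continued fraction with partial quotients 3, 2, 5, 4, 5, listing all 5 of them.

3/1, 7/2, 38/11, 159/46, 833/241

Using the convergent recurrence p_i = a_i*p_{i-1} + p_{i-2}, q_i = a_i*q_{i-1} + q_{i-2} with p_{-2}=0, p_{-1}=1, q_{-2}=1, q_{-1}=0:
  i=0: a_0=3, p_0 = 3*1 + 0 = 3, q_0 = 3*0 + 1 = 1.
  i=1: a_1=2, p_1 = 2*3 + 1 = 7, q_1 = 2*1 + 0 = 2.
  i=2: a_2=5, p_2 = 5*7 + 3 = 38, q_2 = 5*2 + 1 = 11.
  i=3: a_3=4, p_3 = 4*38 + 7 = 159, q_3 = 4*11 + 2 = 46.
  i=4: a_4=5, p_4 = 5*159 + 38 = 833, q_4 = 5*46 + 11 = 241.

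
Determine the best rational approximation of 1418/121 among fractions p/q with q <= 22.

211/18

Expand x = 1418/121 as a continued fraction with the Euclidean algorithm:
  1418 = 11*121 + 87, so a_0 = 11.
  121 = 1*87 + 34, so a_1 = 1.
  87 = 2*34 + 19, so a_2 = 2.
  34 = 1*19 + 15, so a_3 = 1.
  19 = 1*15 + 4, so a_4 = 1.
  15 = 3*4 + 3, so a_5 = 3.
  4 = 1*3 + 1, so a_6 = 1.
  3 = 3*1 + 0, so a_7 = 3.
so x = [11; 1, 2, 1, 1, 3, 1, 3].
Convergents (p_i = a_i*p_{i-1} + p_{i-2}, q_i = a_i*q_{i-1} + q_{i-2} with p_{-2}=0, p_{-1}=1, q_{-2}=1, q_{-1}=0), until the denominator exceeds 22:
  i=0: a_0=11, p_0 = 11*1 + 0 = 11, q_0 = 11*0 + 1 = 1.
  i=1: a_1=1, p_1 = 1*11 + 1 = 12, q_1 = 1*1 + 0 = 1.
  i=2: a_2=2, p_2 = 2*12 + 11 = 35, q_2 = 2*1 + 1 = 3.
  i=3: a_3=1, p_3 = 1*35 + 12 = 47, q_3 = 1*3 + 1 = 4.
  i=4: a_4=1, p_4 = 1*47 + 35 = 82, q_4 = 1*4 + 3 = 7.
  i=5: a_5=3, p_5 = 3*82 + 47 = 293, q_5 = 3*7 + 4 = 25.
q_5 = 25 > 22, so the last convergent with denominator <= 22 is p_4/q_4 = 82/7.
The closest fraction with denominator <= 22 is either p_4/q_4 or the intermediate fraction (k*p_4 + p_3)/(k*q_4 + q_3) with the largest k >= 1 whose denominator stays <= 22; these approach x as k grows, and every other convergent or intermediate fraction in range is farther away.
Largest k: floor((22 - q_3)/q_4) = floor((22 - 4)/7) = 2.
That gives (2*82 + 47)/(2*7 + 4) = 211/18.
Compare the errors: |x - 82/7| = |1418*7 - 82*121|/(121*7) = 4/847, and |x - 211/18| = |1418*18 - 211*121|/(121*18) = 7/2178.
Cross-multiplying, 7*847 = 5929 < 8712 = 4*2178, so 7/2178 is smaller: the intermediate fraction 211/18 is closer to x than 82/7.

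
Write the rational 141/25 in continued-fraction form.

Run the Euclidean algorithm on 141 and 25; the successive quotients are the partial quotients a_0, a_1, ... (each step inverts the fractional part left over by the previous one):
  141 = 5*25 + 16, so a_0 = 5.
  25 = 1*16 + 9, so a_1 = 1.
  16 = 1*9 + 7, so a_2 = 1.
  9 = 1*7 + 2, so a_3 = 1.
  7 = 3*2 + 1, so a_4 = 3.
  2 = 2*1 + 0, so a_5 = 2.
The remainder reaches 0 after 6 divisions, so the expansion has 6 partial quotients, read off in order.

[5; 1, 1, 1, 3, 2]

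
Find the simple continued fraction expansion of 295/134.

Run the Euclidean algorithm on 295 and 134; the successive quotients are the partial quotients a_0, a_1, ... (each step inverts the fractional part left over by the previous one):
  295 = 2*134 + 27, so a_0 = 2.
  134 = 4*27 + 26, so a_1 = 4.
  27 = 1*26 + 1, so a_2 = 1.
  26 = 26*1 + 0, so a_3 = 26.
The remainder reaches 0 after 4 divisions, so the expansion has 4 partial quotients, read off in order.

[2; 4, 1, 26]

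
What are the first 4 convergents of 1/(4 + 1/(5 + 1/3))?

Using the convergent recurrence p_i = a_i*p_{i-1} + p_{i-2}, q_i = a_i*q_{i-1} + q_{i-2} with p_{-2}=0, p_{-1}=1, q_{-2}=1, q_{-1}=0:
  i=0: a_0=0, p_0 = 0*1 + 0 = 0, q_0 = 0*0 + 1 = 1.
  i=1: a_1=4, p_1 = 4*0 + 1 = 1, q_1 = 4*1 + 0 = 4.
  i=2: a_2=5, p_2 = 5*1 + 0 = 5, q_2 = 5*4 + 1 = 21.
  i=3: a_3=3, p_3 = 3*5 + 1 = 16, q_3 = 3*21 + 4 = 67.

0/1, 1/4, 5/21, 16/67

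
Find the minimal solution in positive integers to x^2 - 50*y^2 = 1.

(x, y) = (99, 14)

First expand sqrt(50) as a continued fraction. With x_i = (sqrt(50) + m_i)/d_i and (m_0, d_0) = (0, 1): a_0 = floor(sqrt(50)) = 7, since 7^2 = 49 <= 50 < 64 = 8^2.
Iterate m_{i+1} = d_i*a_i - m_i, d_{i+1} = (50 - m_{i+1}^2)/d_i, a_{i+1} = floor((a_0 + m_{i+1})/d_{i+1}):
  m_1 = 1*7 - 0 = 7, d_1 = (50 - 7^2)/1 = 1/1 = 1, a_1 = floor((7 + 7)/1) = 14.
  m_2 = 1*14 - 7 = 7, d_2 = (50 - 7^2)/1 = 1/1 = 1: (m_2, d_2) = (m_1, d_1) = (7, 1), so from here the quotient a_1 repeats; the period length is 1.
So sqrt(50) = [7; (14)] with period length k = 1.
k is odd, so (p_{k-1}, q_{k-1}) only solves x^2 - 50y^2 = -1 and the fundamental solution of x^2 - 50y^2 = 1 is (p_{2k-1}, q_{2k-1}) = (p_1, q_1); compute convergents through index 1, running through the period twice.
Convergents (p_i = a_i*p_{i-1} + p_{i-2}, q_i = a_i*q_{i-1} + q_{i-2} with p_{-2}=0, p_{-1}=1, q_{-2}=1, q_{-1}=0):
  i=0: a_0=7, p_0 = 7*1 + 0 = 7, q_0 = 7*0 + 1 = 1.
  i=1: a_1=14, p_1 = 14*7 + 1 = 99, q_1 = 14*1 + 0 = 14.
Indeed p_0^2 - 50*q_0^2 = 49 - 50 = -1, not +1.
Check: 99^2 - 50*14^2 = 9801 - 9800 = 1, so (x, y) = (99, 14) solves the equation, and by the theorem it is the least positive solution.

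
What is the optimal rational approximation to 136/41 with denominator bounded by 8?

10/3

Expand x = 136/41 as a continued fraction with the Euclidean algorithm:
  136 = 3*41 + 13, so a_0 = 3.
  41 = 3*13 + 2, so a_1 = 3.
  13 = 6*2 + 1, so a_2 = 6.
  2 = 2*1 + 0, so a_3 = 2.
so x = [3; 3, 6, 2].
Convergents (p_i = a_i*p_{i-1} + p_{i-2}, q_i = a_i*q_{i-1} + q_{i-2} with p_{-2}=0, p_{-1}=1, q_{-2}=1, q_{-1}=0), until the denominator exceeds 8:
  i=0: a_0=3, p_0 = 3*1 + 0 = 3, q_0 = 3*0 + 1 = 1.
  i=1: a_1=3, p_1 = 3*3 + 1 = 10, q_1 = 3*1 + 0 = 3.
  i=2: a_2=6, p_2 = 6*10 + 3 = 63, q_2 = 6*3 + 1 = 19.
q_2 = 19 > 8, so the last convergent with denominator <= 8 is p_1/q_1 = 10/3.
The closest fraction with denominator <= 8 is either p_1/q_1 or the intermediate fraction (k*p_1 + p_0)/(k*q_1 + q_0) with the largest k >= 1 whose denominator stays <= 8; these approach x as k grows, and every other convergent or intermediate fraction in range is farther away.
Largest k: floor((8 - q_0)/q_1) = floor((8 - 1)/3) = 2.
That gives (2*10 + 3)/(2*3 + 1) = 23/7.
Compare the errors: |x - 10/3| = |136*3 - 10*41|/(41*3) = 2/123, and |x - 23/7| = |136*7 - 23*41|/(41*7) = 9/287.
Cross-multiplying, 2*287 = 574 < 1107 = 9*123, so 2/123 is smaller: the convergent 10/3 is closer to x than 23/7.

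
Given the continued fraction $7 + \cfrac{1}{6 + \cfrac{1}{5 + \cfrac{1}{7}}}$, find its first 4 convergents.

7/1, 43/6, 222/31, 1597/223

Using the convergent recurrence p_i = a_i*p_{i-1} + p_{i-2}, q_i = a_i*q_{i-1} + q_{i-2} with p_{-2}=0, p_{-1}=1, q_{-2}=1, q_{-1}=0:
  i=0: a_0=7, p_0 = 7*1 + 0 = 7, q_0 = 7*0 + 1 = 1.
  i=1: a_1=6, p_1 = 6*7 + 1 = 43, q_1 = 6*1 + 0 = 6.
  i=2: a_2=5, p_2 = 5*43 + 7 = 222, q_2 = 5*6 + 1 = 31.
  i=3: a_3=7, p_3 = 7*222 + 43 = 1597, q_3 = 7*31 + 6 = 223.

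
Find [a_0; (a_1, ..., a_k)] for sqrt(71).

[8; (2, 2, 1, 7, 1, 2, 2, 16)]

Write x_i = (sqrt(71) + m_i)/d_i with (m_0, d_0) = (0, 1). a_0 = floor(sqrt(71)) = 8, since 8^2 = 64 <= 71 < 81 = 9^2.
Iterate m_{i+1} = d_i*a_i - m_i, d_{i+1} = (71 - m_{i+1}^2)/d_i, a_{i+1} = floor((a_0 + m_{i+1})/d_{i+1}):
  m_1 = 1*8 - 0 = 8, d_1 = (71 - 8^2)/1 = 7/1 = 7, a_1 = floor((8 + 8)/7) = 2.
  m_2 = 7*2 - 8 = 6, d_2 = (71 - 6^2)/7 = 35/7 = 5, a_2 = floor((8 + 6)/5) = 2.
  m_3 = 5*2 - 6 = 4, d_3 = (71 - 4^2)/5 = 55/5 = 11, a_3 = floor((8 + 4)/11) = 1.
  m_4 = 11*1 - 4 = 7, d_4 = (71 - 7^2)/11 = 22/11 = 2, a_4 = floor((8 + 7)/2) = 7.
  m_5 = 2*7 - 7 = 7, d_5 = (71 - 7^2)/2 = 22/2 = 11, a_5 = floor((8 + 7)/11) = 1.
  m_6 = 11*1 - 7 = 4, d_6 = (71 - 4^2)/11 = 55/11 = 5, a_6 = floor((8 + 4)/5) = 2.
  m_7 = 5*2 - 4 = 6, d_7 = (71 - 6^2)/5 = 35/5 = 7, a_7 = floor((8 + 6)/7) = 2.
  m_8 = 7*2 - 6 = 8, d_8 = (71 - 8^2)/7 = 7/7 = 1, a_8 = floor((8 + 8)/1) = 16.
  m_9 = 1*16 - 8 = 8, d_9 = (71 - 8^2)/1 = 7/1 = 7: (m_9, d_9) = (m_1, d_1) = (8, 7), so from here the quotients repeat a_1, ..., a_8; the period length is 8.
Hence the expansion of sqrt(71) is a_0 = 8 followed by the repeating block 2, 2, 1, 7, 1, 2, 2, 16 (period 8).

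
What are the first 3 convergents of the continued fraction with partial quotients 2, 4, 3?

Using the convergent recurrence p_i = a_i*p_{i-1} + p_{i-2}, q_i = a_i*q_{i-1} + q_{i-2} with p_{-2}=0, p_{-1}=1, q_{-2}=1, q_{-1}=0:
  i=0: a_0=2, p_0 = 2*1 + 0 = 2, q_0 = 2*0 + 1 = 1.
  i=1: a_1=4, p_1 = 4*2 + 1 = 9, q_1 = 4*1 + 0 = 4.
  i=2: a_2=3, p_2 = 3*9 + 2 = 29, q_2 = 3*4 + 1 = 13.

2/1, 9/4, 29/13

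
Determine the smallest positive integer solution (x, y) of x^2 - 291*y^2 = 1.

(x, y) = (290, 17)

First expand sqrt(291) as a continued fraction. With x_i = (sqrt(291) + m_i)/d_i and (m_0, d_0) = (0, 1): a_0 = floor(sqrt(291)) = 17, since 17^2 = 289 <= 291 < 324 = 18^2.
Iterate m_{i+1} = d_i*a_i - m_i, d_{i+1} = (291 - m_{i+1}^2)/d_i, a_{i+1} = floor((a_0 + m_{i+1})/d_{i+1}):
  m_1 = 1*17 - 0 = 17, d_1 = (291 - 17^2)/1 = 2/1 = 2, a_1 = floor((17 + 17)/2) = 17.
  m_2 = 2*17 - 17 = 17, d_2 = (291 - 17^2)/2 = 2/2 = 1, a_2 = floor((17 + 17)/1) = 34.
  m_3 = 1*34 - 17 = 17, d_3 = (291 - 17^2)/1 = 2/1 = 2: (m_3, d_3) = (m_1, d_1) = (17, 2), so from here the quotients repeat a_1, a_2; the period length is 2.
So sqrt(291) = [17; (17, 34)] with period length k = 2.
k is even, so the fundamental solution of x^2 - 291y^2 = 1 is (p_{k-1}, q_{k-1}) = (p_1, q_1); compute convergents through index 1.
Convergents (p_i = a_i*p_{i-1} + p_{i-2}, q_i = a_i*q_{i-1} + q_{i-2} with p_{-2}=0, p_{-1}=1, q_{-2}=1, q_{-1}=0):
  i=0: a_0=17, p_0 = 17*1 + 0 = 17, q_0 = 17*0 + 1 = 1.
  i=1: a_1=17, p_1 = 17*17 + 1 = 290, q_1 = 17*1 + 0 = 17.
Check: 290^2 - 291*17^2 = 84100 - 84099 = 1, so (x, y) = (290, 17) solves the equation, and by the theorem it is the least positive solution.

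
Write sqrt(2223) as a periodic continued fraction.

Write x_i = (sqrt(2223) + m_i)/d_i with (m_0, d_0) = (0, 1). a_0 = floor(sqrt(2223)) = 47, since 47^2 = 2209 <= 2223 < 2304 = 48^2.
Iterate m_{i+1} = d_i*a_i - m_i, d_{i+1} = (2223 - m_{i+1}^2)/d_i, a_{i+1} = floor((a_0 + m_{i+1})/d_{i+1}):
  m_1 = 1*47 - 0 = 47, d_1 = (2223 - 47^2)/1 = 14/1 = 14, a_1 = floor((47 + 47)/14) = 6.
  m_2 = 14*6 - 47 = 37, d_2 = (2223 - 37^2)/14 = 854/14 = 61, a_2 = floor((47 + 37)/61) = 1.
  m_3 = 61*1 - 37 = 24, d_3 = (2223 - 24^2)/61 = 1647/61 = 27, a_3 = floor((47 + 24)/27) = 2.
  m_4 = 27*2 - 24 = 30, d_4 = (2223 - 30^2)/27 = 1323/27 = 49, a_4 = floor((47 + 30)/49) = 1.
  m_5 = 49*1 - 30 = 19, d_5 = (2223 - 19^2)/49 = 1862/49 = 38, a_5 = floor((47 + 19)/38) = 1.
  m_6 = 38*1 - 19 = 19, d_6 = (2223 - 19^2)/38 = 1862/38 = 49, a_6 = floor((47 + 19)/49) = 1.
  m_7 = 49*1 - 19 = 30, d_7 = (2223 - 30^2)/49 = 1323/49 = 27, a_7 = floor((47 + 30)/27) = 2.
  m_8 = 27*2 - 30 = 24, d_8 = (2223 - 24^2)/27 = 1647/27 = 61, a_8 = floor((47 + 24)/61) = 1.
  m_9 = 61*1 - 24 = 37, d_9 = (2223 - 37^2)/61 = 854/61 = 14, a_9 = floor((47 + 37)/14) = 6.
  m_10 = 14*6 - 37 = 47, d_10 = (2223 - 47^2)/14 = 14/14 = 1, a_10 = floor((47 + 47)/1) = 94.
  m_11 = 1*94 - 47 = 47, d_11 = (2223 - 47^2)/1 = 14/1 = 14: (m_11, d_11) = (m_1, d_1) = (47, 14), so from here the quotients repeat a_1, ..., a_10; the period length is 10.
Hence the expansion of sqrt(2223) is a_0 = 47 followed by the repeating block 6, 1, 2, 1, 1, 1, 2, 1, 6, 94 (period 10).

[47; (6, 1, 2, 1, 1, 1, 2, 1, 6, 94)]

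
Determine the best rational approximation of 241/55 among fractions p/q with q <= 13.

Expand x = 241/55 as a continued fraction with the Euclidean algorithm:
  241 = 4*55 + 21, so a_0 = 4.
  55 = 2*21 + 13, so a_1 = 2.
  21 = 1*13 + 8, so a_2 = 1.
  13 = 1*8 + 5, so a_3 = 1.
  8 = 1*5 + 3, so a_4 = 1.
  5 = 1*3 + 2, so a_5 = 1.
  3 = 1*2 + 1, so a_6 = 1.
  2 = 2*1 + 0, so a_7 = 2.
so x = [4; 2, 1, 1, 1, 1, 1, 2].
Convergents (p_i = a_i*p_{i-1} + p_{i-2}, q_i = a_i*q_{i-1} + q_{i-2} with p_{-2}=0, p_{-1}=1, q_{-2}=1, q_{-1}=0), until the denominator exceeds 13:
  i=0: a_0=4, p_0 = 4*1 + 0 = 4, q_0 = 4*0 + 1 = 1.
  i=1: a_1=2, p_1 = 2*4 + 1 = 9, q_1 = 2*1 + 0 = 2.
  i=2: a_2=1, p_2 = 1*9 + 4 = 13, q_2 = 1*2 + 1 = 3.
  i=3: a_3=1, p_3 = 1*13 + 9 = 22, q_3 = 1*3 + 2 = 5.
  i=4: a_4=1, p_4 = 1*22 + 13 = 35, q_4 = 1*5 + 3 = 8.
  i=5: a_5=1, p_5 = 1*35 + 22 = 57, q_5 = 1*8 + 5 = 13.
  i=6: a_6=1, p_6 = 1*57 + 35 = 92, q_6 = 1*13 + 8 = 21.
q_6 = 21 > 13, so the last convergent with denominator <= 13 is p_5/q_5 = 57/13.
The closest fraction with denominator <= 13 is either p_5/q_5 or the intermediate fraction (k*p_5 + p_4)/(k*q_5 + q_4) with the largest k >= 1 whose denominator stays <= 13; these approach x as k grows, and every other convergent or intermediate fraction in range is farther away.
Largest k: floor((13 - q_4)/q_5) = floor((13 - 8)/13) = 0.
Since k = 0, no intermediate fraction beyond p_5/q_5 has denominator <= 13, so the convergent 57/13 is the closest (its error is |241*13 - 57*55|/(55*13) = 2/715).

57/13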